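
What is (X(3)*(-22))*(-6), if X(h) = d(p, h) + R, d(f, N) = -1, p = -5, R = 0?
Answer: -132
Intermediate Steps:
X(h) = -1 (X(h) = -1 + 0 = -1)
(X(3)*(-22))*(-6) = -1*(-22)*(-6) = 22*(-6) = -132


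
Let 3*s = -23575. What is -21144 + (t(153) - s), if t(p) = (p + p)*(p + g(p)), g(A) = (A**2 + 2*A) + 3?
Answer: 21873721/3 ≈ 7.2912e+6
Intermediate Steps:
g(A) = 3 + A**2 + 2*A
s = -23575/3 (s = (1/3)*(-23575) = -23575/3 ≈ -7858.3)
t(p) = 2*p*(3 + p**2 + 3*p) (t(p) = (p + p)*(p + (3 + p**2 + 2*p)) = (2*p)*(3 + p**2 + 3*p) = 2*p*(3 + p**2 + 3*p))
-21144 + (t(153) - s) = -21144 + (2*153*(3 + 153**2 + 3*153) - 1*(-23575/3)) = -21144 + (2*153*(3 + 23409 + 459) + 23575/3) = -21144 + (2*153*23871 + 23575/3) = -21144 + (7304526 + 23575/3) = -21144 + 21937153/3 = 21873721/3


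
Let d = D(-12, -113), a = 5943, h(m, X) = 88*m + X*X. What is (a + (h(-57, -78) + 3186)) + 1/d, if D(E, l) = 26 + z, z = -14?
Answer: 122365/12 ≈ 10197.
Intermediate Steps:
h(m, X) = X² + 88*m (h(m, X) = 88*m + X² = X² + 88*m)
D(E, l) = 12 (D(E, l) = 26 - 14 = 12)
d = 12
(a + (h(-57, -78) + 3186)) + 1/d = (5943 + (((-78)² + 88*(-57)) + 3186)) + 1/12 = (5943 + ((6084 - 5016) + 3186)) + 1/12 = (5943 + (1068 + 3186)) + 1/12 = (5943 + 4254) + 1/12 = 10197 + 1/12 = 122365/12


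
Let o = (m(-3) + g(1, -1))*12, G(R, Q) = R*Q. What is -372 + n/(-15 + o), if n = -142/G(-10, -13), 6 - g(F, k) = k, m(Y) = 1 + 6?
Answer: -3699611/9945 ≈ -372.01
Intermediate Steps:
m(Y) = 7
g(F, k) = 6 - k
G(R, Q) = Q*R
o = 168 (o = (7 + (6 - 1*(-1)))*12 = (7 + (6 + 1))*12 = (7 + 7)*12 = 14*12 = 168)
n = -71/65 (n = -142/((-13*(-10))) = -142/130 = -142*1/130 = -71/65 ≈ -1.0923)
-372 + n/(-15 + o) = -372 - 71/(65*(-15 + 168)) = -372 - 71/65/153 = -372 - 71/65*1/153 = -372 - 71/9945 = -3699611/9945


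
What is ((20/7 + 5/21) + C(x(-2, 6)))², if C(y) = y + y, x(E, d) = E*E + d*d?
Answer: 3045025/441 ≈ 6904.8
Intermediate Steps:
x(E, d) = E² + d²
C(y) = 2*y
((20/7 + 5/21) + C(x(-2, 6)))² = ((20/7 + 5/21) + 2*((-2)² + 6²))² = ((20*(⅐) + 5*(1/21)) + 2*(4 + 36))² = ((20/7 + 5/21) + 2*40)² = (65/21 + 80)² = (1745/21)² = 3045025/441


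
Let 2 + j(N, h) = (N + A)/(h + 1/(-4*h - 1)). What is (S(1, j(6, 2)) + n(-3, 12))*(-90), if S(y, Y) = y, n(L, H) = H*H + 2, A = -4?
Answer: -13230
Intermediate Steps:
n(L, H) = 2 + H² (n(L, H) = H² + 2 = 2 + H²)
j(N, h) = -2 + (-4 + N)/(h + 1/(-1 - 4*h)) (j(N, h) = -2 + (N - 4)/(h + 1/(-4*h - 1)) = -2 + (-4 + N)/(h + 1/(-1 - 4*h)))
(S(1, j(6, 2)) + n(-3, 12))*(-90) = (1 + (2 + 12²))*(-90) = (1 + (2 + 144))*(-90) = (1 + 146)*(-90) = 147*(-90) = -13230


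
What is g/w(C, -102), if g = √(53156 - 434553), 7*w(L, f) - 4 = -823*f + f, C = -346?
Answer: 7*I*√381397/83848 ≈ 0.051558*I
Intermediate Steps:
w(L, f) = 4/7 - 822*f/7 (w(L, f) = 4/7 + (-823*f + f)/7 = 4/7 + (-822*f)/7 = 4/7 - 822*f/7)
g = I*√381397 (g = √(-381397) = I*√381397 ≈ 617.57*I)
g/w(C, -102) = (I*√381397)/(4/7 - 822/7*(-102)) = (I*√381397)/(4/7 + 83844/7) = (I*√381397)/(83848/7) = (I*√381397)*(7/83848) = 7*I*√381397/83848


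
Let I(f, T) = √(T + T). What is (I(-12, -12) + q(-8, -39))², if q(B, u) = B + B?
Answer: 232 - 64*I*√6 ≈ 232.0 - 156.77*I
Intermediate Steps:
q(B, u) = 2*B
I(f, T) = √2*√T (I(f, T) = √(2*T) = √2*√T)
(I(-12, -12) + q(-8, -39))² = (√2*√(-12) + 2*(-8))² = (√2*(2*I*√3) - 16)² = (2*I*√6 - 16)² = (-16 + 2*I*√6)²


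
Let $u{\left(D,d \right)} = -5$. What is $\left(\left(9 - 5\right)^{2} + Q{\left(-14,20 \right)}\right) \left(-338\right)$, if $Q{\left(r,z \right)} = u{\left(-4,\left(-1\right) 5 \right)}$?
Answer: $-3718$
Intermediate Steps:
$Q{\left(r,z \right)} = -5$
$\left(\left(9 - 5\right)^{2} + Q{\left(-14,20 \right)}\right) \left(-338\right) = \left(\left(9 - 5\right)^{2} - 5\right) \left(-338\right) = \left(4^{2} - 5\right) \left(-338\right) = \left(16 - 5\right) \left(-338\right) = 11 \left(-338\right) = -3718$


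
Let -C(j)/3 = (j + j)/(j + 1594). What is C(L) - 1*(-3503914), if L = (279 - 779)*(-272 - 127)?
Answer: 352307442458/100547 ≈ 3.5039e+6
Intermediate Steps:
L = 199500 (L = -500*(-399) = 199500)
C(j) = -6*j/(1594 + j) (C(j) = -3*(j + j)/(j + 1594) = -3*2*j/(1594 + j) = -6*j/(1594 + j))
C(L) - 1*(-3503914) = -6*199500/(1594 + 199500) - 1*(-3503914) = -6*199500/201094 + 3503914 = -6*199500*1/201094 + 3503914 = -598500/100547 + 3503914 = 352307442458/100547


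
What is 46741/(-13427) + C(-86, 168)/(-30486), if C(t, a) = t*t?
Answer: -762126109/204667761 ≈ -3.7237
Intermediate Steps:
C(t, a) = t²
46741/(-13427) + C(-86, 168)/(-30486) = 46741/(-13427) + (-86)²/(-30486) = 46741*(-1/13427) + 7396*(-1/30486) = -46741/13427 - 3698/15243 = -762126109/204667761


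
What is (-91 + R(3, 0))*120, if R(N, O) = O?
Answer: -10920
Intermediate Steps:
(-91 + R(3, 0))*120 = (-91 + 0)*120 = -91*120 = -10920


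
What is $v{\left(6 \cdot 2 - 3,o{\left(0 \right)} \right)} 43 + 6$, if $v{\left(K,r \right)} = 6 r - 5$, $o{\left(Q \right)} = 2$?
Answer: $307$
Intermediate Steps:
$v{\left(K,r \right)} = -5 + 6 r$
$v{\left(6 \cdot 2 - 3,o{\left(0 \right)} \right)} 43 + 6 = \left(-5 + 6 \cdot 2\right) 43 + 6 = \left(-5 + 12\right) 43 + 6 = 7 \cdot 43 + 6 = 301 + 6 = 307$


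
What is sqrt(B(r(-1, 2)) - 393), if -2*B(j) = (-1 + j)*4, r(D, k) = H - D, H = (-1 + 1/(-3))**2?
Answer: I*sqrt(3569)/3 ≈ 19.914*I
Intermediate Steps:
H = 16/9 (H = (-1 + 1*(-1/3))**2 = (-1 - 1/3)**2 = (-4/3)**2 = 16/9 ≈ 1.7778)
r(D, k) = 16/9 - D
B(j) = 2 - 2*j (B(j) = -(-1 + j)*4/2 = -(-4 + 4*j)/2 = 2 - 2*j)
sqrt(B(r(-1, 2)) - 393) = sqrt((2 - 2*(16/9 - 1*(-1))) - 393) = sqrt((2 - 2*(16/9 + 1)) - 393) = sqrt((2 - 2*25/9) - 393) = sqrt((2 - 50/9) - 393) = sqrt(-32/9 - 393) = sqrt(-3569/9) = I*sqrt(3569)/3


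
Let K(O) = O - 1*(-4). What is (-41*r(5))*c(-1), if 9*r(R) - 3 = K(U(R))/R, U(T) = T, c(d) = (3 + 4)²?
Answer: -16072/15 ≈ -1071.5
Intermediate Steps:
c(d) = 49 (c(d) = 7² = 49)
K(O) = 4 + O (K(O) = O + 4 = 4 + O)
r(R) = ⅓ + (4 + R)/(9*R) (r(R) = ⅓ + ((4 + R)/R)/9 = ⅓ + (4 + R)/(9*R))
(-41*r(5))*c(-1) = -164*(1 + 5)/(9*5)*49 = -164*6/(9*5)*49 = -41*8/15*49 = -328/15*49 = -16072/15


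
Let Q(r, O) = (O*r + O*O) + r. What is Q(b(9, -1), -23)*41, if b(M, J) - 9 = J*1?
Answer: 14473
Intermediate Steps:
b(M, J) = 9 + J (b(M, J) = 9 + J*1 = 9 + J)
Q(r, O) = r + O**2 + O*r (Q(r, O) = (O*r + O**2) + r = (O**2 + O*r) + r = r + O**2 + O*r)
Q(b(9, -1), -23)*41 = ((9 - 1) + (-23)**2 - 23*(9 - 1))*41 = (8 + 529 - 23*8)*41 = (8 + 529 - 184)*41 = 353*41 = 14473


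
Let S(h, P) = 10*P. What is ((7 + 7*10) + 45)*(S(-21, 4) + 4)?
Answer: 5368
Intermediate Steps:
((7 + 7*10) + 45)*(S(-21, 4) + 4) = ((7 + 7*10) + 45)*(10*4 + 4) = ((7 + 70) + 45)*(40 + 4) = (77 + 45)*44 = 122*44 = 5368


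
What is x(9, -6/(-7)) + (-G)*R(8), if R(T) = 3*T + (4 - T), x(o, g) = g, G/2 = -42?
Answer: 11766/7 ≈ 1680.9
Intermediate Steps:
G = -84 (G = 2*(-42) = -84)
R(T) = 4 + 2*T
x(9, -6/(-7)) + (-G)*R(8) = -6/(-7) + (-1*(-84))*(4 + 2*8) = -6*(-⅐) + 84*(4 + 16) = 6/7 + 84*20 = 6/7 + 1680 = 11766/7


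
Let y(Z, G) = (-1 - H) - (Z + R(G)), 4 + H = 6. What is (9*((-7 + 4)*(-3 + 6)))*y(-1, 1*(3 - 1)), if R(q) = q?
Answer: 324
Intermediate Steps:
H = 2 (H = -4 + 6 = 2)
y(Z, G) = -3 - G - Z (y(Z, G) = (-1 - 1*2) - (Z + G) = (-1 - 2) - (G + Z) = -3 + (-G - Z) = -3 - G - Z)
(9*((-7 + 4)*(-3 + 6)))*y(-1, 1*(3 - 1)) = (9*((-7 + 4)*(-3 + 6)))*(-3 - (3 - 1) - 1*(-1)) = (9*(-3*3))*(-3 - 2 + 1) = (9*(-9))*(-3 - 1*2 + 1) = -81*(-3 - 2 + 1) = -81*(-4) = 324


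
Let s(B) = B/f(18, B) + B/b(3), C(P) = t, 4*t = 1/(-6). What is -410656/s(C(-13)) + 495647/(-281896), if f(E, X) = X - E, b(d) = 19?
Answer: -22857031418403529/6483608 ≈ -3.5254e+9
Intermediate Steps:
t = -1/24 (t = (¼)/(-6) = (¼)*(-⅙) = -1/24 ≈ -0.041667)
C(P) = -1/24
s(B) = B/19 + B/(-18 + B) (s(B) = B/(B - 1*18) + B/19 = B/(B - 18) + B*(1/19) = B/(-18 + B) + B/19 = B/19 + B/(-18 + B))
-410656/s(C(-13)) + 495647/(-281896) = -410656*(-456*(-18 - 1/24)/(1 - 1/24)) + 495647/(-281896) = -410656/((1/19)*(-1/24)*(23/24)/(-433/24)) + 495647*(-1/281896) = -410656/((1/19)*(-1/24)*(-24/433)*(23/24)) - 495647/281896 = -410656/23/197448 - 495647/281896 = -410656*197448/23 - 495647/281896 = -81083205888/23 - 495647/281896 = -22857031418403529/6483608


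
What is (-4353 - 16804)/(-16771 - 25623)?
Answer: 21157/42394 ≈ 0.49906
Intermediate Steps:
(-4353 - 16804)/(-16771 - 25623) = -21157/(-42394) = -21157*(-1/42394) = 21157/42394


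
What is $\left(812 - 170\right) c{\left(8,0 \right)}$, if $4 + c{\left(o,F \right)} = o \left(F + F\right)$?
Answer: $-2568$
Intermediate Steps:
$c{\left(o,F \right)} = -4 + 2 F o$ ($c{\left(o,F \right)} = -4 + o \left(F + F\right) = -4 + o 2 F = -4 + 2 F o$)
$\left(812 - 170\right) c{\left(8,0 \right)} = \left(812 - 170\right) \left(-4 + 2 \cdot 0 \cdot 8\right) = 642 \left(-4 + 0\right) = 642 \left(-4\right) = -2568$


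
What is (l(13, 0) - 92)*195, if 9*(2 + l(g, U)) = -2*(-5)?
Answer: -54340/3 ≈ -18113.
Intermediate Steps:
l(g, U) = -8/9 (l(g, U) = -2 + (-2*(-5))/9 = -2 + (⅑)*10 = -2 + 10/9 = -8/9)
(l(13, 0) - 92)*195 = (-8/9 - 92)*195 = -836/9*195 = -54340/3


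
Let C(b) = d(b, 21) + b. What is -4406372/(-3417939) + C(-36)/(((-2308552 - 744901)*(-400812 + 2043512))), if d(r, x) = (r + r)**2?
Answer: 425037561788413139/329693557434114825 ≈ 1.2892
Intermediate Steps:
d(r, x) = 4*r**2 (d(r, x) = (2*r)**2 = 4*r**2)
C(b) = b + 4*b**2 (C(b) = 4*b**2 + b = b + 4*b**2)
-4406372/(-3417939) + C(-36)/(((-2308552 - 744901)*(-400812 + 2043512))) = -4406372/(-3417939) + (-36*(1 + 4*(-36)))/(((-2308552 - 744901)*(-400812 + 2043512))) = -4406372*(-1/3417939) + (-36*(1 - 144))/((-3053453*1642700)) = 4406372/3417939 - 36*(-143)/(-5015907243100) = 4406372/3417939 + 5148*(-1/5015907243100) = 4406372/3417939 - 99/96459754675 = 425037561788413139/329693557434114825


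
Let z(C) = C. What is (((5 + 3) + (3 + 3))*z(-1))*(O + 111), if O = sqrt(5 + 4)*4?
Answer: -1722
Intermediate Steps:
O = 12 (O = sqrt(9)*4 = 3*4 = 12)
(((5 + 3) + (3 + 3))*z(-1))*(O + 111) = (((5 + 3) + (3 + 3))*(-1))*(12 + 111) = ((8 + 6)*(-1))*123 = (14*(-1))*123 = -14*123 = -1722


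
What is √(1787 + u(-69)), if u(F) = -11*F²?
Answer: 2*I*√12646 ≈ 224.91*I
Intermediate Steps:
√(1787 + u(-69)) = √(1787 - 11*(-69)²) = √(1787 - 11*4761) = √(1787 - 52371) = √(-50584) = 2*I*√12646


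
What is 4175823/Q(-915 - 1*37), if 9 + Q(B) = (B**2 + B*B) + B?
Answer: 4175823/1811647 ≈ 2.3050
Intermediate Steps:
Q(B) = -9 + B + 2*B**2 (Q(B) = -9 + ((B**2 + B*B) + B) = -9 + ((B**2 + B**2) + B) = -9 + (2*B**2 + B) = -9 + (B + 2*B**2) = -9 + B + 2*B**2)
4175823/Q(-915 - 1*37) = 4175823/(-9 + (-915 - 1*37) + 2*(-915 - 1*37)**2) = 4175823/(-9 + (-915 - 37) + 2*(-915 - 37)**2) = 4175823/(-9 - 952 + 2*(-952)**2) = 4175823/(-9 - 952 + 2*906304) = 4175823/(-9 - 952 + 1812608) = 4175823/1811647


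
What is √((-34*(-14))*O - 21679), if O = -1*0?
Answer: I*√21679 ≈ 147.24*I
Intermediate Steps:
O = 0
√((-34*(-14))*O - 21679) = √(-34*(-14)*0 - 21679) = √(476*0 - 21679) = √(0 - 21679) = √(-21679) = I*√21679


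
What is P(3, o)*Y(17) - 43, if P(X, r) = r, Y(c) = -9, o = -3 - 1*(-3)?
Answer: -43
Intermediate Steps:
o = 0 (o = -3 + 3 = 0)
P(3, o)*Y(17) - 43 = 0*(-9) - 43 = 0 - 43 = -43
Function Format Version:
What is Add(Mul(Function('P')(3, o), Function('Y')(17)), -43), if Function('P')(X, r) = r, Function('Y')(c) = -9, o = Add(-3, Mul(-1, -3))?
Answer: -43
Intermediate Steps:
o = 0 (o = Add(-3, 3) = 0)
Add(Mul(Function('P')(3, o), Function('Y')(17)), -43) = Add(Mul(0, -9), -43) = Add(0, -43) = -43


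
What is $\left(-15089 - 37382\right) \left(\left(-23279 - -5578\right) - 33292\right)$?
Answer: $2675653703$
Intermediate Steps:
$\left(-15089 - 37382\right) \left(\left(-23279 - -5578\right) - 33292\right) = - 52471 \left(\left(-23279 + 5578\right) - 33292\right) = - 52471 \left(-17701 - 33292\right) = \left(-52471\right) \left(-50993\right) = 2675653703$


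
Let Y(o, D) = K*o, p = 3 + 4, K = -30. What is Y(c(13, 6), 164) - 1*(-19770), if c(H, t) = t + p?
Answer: 19380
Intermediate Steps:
p = 7
c(H, t) = 7 + t (c(H, t) = t + 7 = 7 + t)
Y(o, D) = -30*o
Y(c(13, 6), 164) - 1*(-19770) = -30*(7 + 6) - 1*(-19770) = -30*13 + 19770 = -390 + 19770 = 19380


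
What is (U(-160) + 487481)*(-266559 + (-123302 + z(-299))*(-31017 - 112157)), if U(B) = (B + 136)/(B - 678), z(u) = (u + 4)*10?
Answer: 3692051603958652239/419 ≈ 8.8116e+15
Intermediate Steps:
z(u) = 40 + 10*u (z(u) = (4 + u)*10 = 40 + 10*u)
U(B) = (136 + B)/(-678 + B)
(U(-160) + 487481)*(-266559 + (-123302 + z(-299))*(-31017 - 112157)) = ((136 - 160)/(-678 - 160) + 487481)*(-266559 + (-123302 + (40 + 10*(-299)))*(-31017 - 112157)) = (-24/(-838) + 487481)*(-266559 + (-123302 + (40 - 2990))*(-143174)) = (-1/838*(-24) + 487481)*(-266559 + (-123302 - 2950)*(-143174)) = (12/419 + 487481)*(-266559 - 126252*(-143174)) = 204254551*(-266559 + 18076003848)/419 = (204254551/419)*18075737289 = 3692051603958652239/419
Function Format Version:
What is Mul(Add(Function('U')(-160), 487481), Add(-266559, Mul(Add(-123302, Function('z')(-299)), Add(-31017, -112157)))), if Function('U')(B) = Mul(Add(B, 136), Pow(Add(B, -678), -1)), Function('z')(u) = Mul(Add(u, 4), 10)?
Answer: Rational(3692051603958652239, 419) ≈ 8.8116e+15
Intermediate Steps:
Function('z')(u) = Add(40, Mul(10, u)) (Function('z')(u) = Mul(Add(4, u), 10) = Add(40, Mul(10, u)))
Function('U')(B) = Mul(Pow(Add(-678, B), -1), Add(136, B)) (Function('U')(B) = Mul(Add(136, B), Pow(Add(-678, B), -1)) = Mul(Pow(Add(-678, B), -1), Add(136, B)))
Mul(Add(Function('U')(-160), 487481), Add(-266559, Mul(Add(-123302, Function('z')(-299)), Add(-31017, -112157)))) = Mul(Add(Mul(Pow(Add(-678, -160), -1), Add(136, -160)), 487481), Add(-266559, Mul(Add(-123302, Add(40, Mul(10, -299))), Add(-31017, -112157)))) = Mul(Add(Mul(Pow(-838, -1), -24), 487481), Add(-266559, Mul(Add(-123302, Add(40, -2990)), -143174))) = Mul(Add(Mul(Rational(-1, 838), -24), 487481), Add(-266559, Mul(Add(-123302, -2950), -143174))) = Mul(Add(Rational(12, 419), 487481), Add(-266559, Mul(-126252, -143174))) = Mul(Rational(204254551, 419), Add(-266559, 18076003848)) = Mul(Rational(204254551, 419), 18075737289) = Rational(3692051603958652239, 419)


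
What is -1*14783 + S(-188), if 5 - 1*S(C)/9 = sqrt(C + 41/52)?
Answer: -14738 - 9*I*sqrt(126555)/26 ≈ -14738.0 - 123.14*I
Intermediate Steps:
S(C) = 45 - 9*sqrt(41/52 + C) (S(C) = 45 - 9*sqrt(C + 41/52) = 45 - 9*sqrt(41/52 + C))
-1*14783 + S(-188) = -1*14783 + (45 - 9*sqrt(533 + 676*(-188))/26) = -14783 + (45 - 9*sqrt(533 - 127088)/26) = -14783 + (45 - 9*I*sqrt(126555)/26) = -14738 - 9*I*sqrt(126555)/26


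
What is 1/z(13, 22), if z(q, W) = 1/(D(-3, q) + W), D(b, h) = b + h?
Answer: 32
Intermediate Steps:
z(q, W) = 1/(-3 + W + q) (z(q, W) = 1/((-3 + q) + W) = 1/(-3 + W + q))
1/z(13, 22) = 1/(1/(-3 + 22 + 13)) = 1/(1/32) = 32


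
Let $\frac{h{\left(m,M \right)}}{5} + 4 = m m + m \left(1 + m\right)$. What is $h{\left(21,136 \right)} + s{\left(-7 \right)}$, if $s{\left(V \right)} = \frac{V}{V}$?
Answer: $4496$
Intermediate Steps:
$h{\left(m,M \right)} = -20 + 5 m^{2} + 5 m \left(1 + m\right)$ ($h{\left(m,M \right)} = -20 + 5 \left(m m + m \left(1 + m\right)\right) = -20 + 5 \left(m^{2} + m \left(1 + m\right)\right) = -20 + \left(5 m^{2} + 5 m \left(1 + m\right)\right) = -20 + 5 m^{2} + 5 m \left(1 + m\right)$)
$s{\left(V \right)} = 1$
$h{\left(21,136 \right)} + s{\left(-7 \right)} = \left(-20 + 5 \cdot 21 + 10 \cdot 21^{2}\right) + 1 = \left(-20 + 105 + 10 \cdot 441\right) + 1 = \left(-20 + 105 + 4410\right) + 1 = 4495 + 1 = 4496$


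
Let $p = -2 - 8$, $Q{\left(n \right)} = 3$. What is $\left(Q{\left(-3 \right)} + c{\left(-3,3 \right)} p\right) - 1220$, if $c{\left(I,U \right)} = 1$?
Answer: $-1227$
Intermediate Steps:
$p = -10$ ($p = -2 - 8 = -10$)
$\left(Q{\left(-3 \right)} + c{\left(-3,3 \right)} p\right) - 1220 = \left(3 + 1 \left(-10\right)\right) - 1220 = \left(3 - 10\right) - 1220 = -7 - 1220 = -1227$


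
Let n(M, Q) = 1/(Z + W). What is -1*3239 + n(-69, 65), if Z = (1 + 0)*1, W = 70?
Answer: -229968/71 ≈ -3239.0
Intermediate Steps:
Z = 1 (Z = 1*1 = 1)
n(M, Q) = 1/71 (n(M, Q) = 1/(1 + 70) = 1/71)
-1*3239 + n(-69, 65) = -1*3239 + 1/71 = -3239 + 1/71 = -229968/71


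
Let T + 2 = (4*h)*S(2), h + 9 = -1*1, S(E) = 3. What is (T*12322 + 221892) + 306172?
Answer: -975220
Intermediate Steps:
h = -10 (h = -9 - 1*1 = -9 - 1 = -10)
T = -122 (T = -2 + (4*(-10))*3 = -2 - 40*3 = -2 - 120 = -122)
(T*12322 + 221892) + 306172 = (-122*12322 + 221892) + 306172 = (-1503284 + 221892) + 306172 = -1281392 + 306172 = -975220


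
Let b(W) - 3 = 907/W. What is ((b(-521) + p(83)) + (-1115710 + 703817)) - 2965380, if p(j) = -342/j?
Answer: -146043540073/43243 ≈ -3.3773e+6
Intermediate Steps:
b(W) = 3 + 907/W
((b(-521) + p(83)) + (-1115710 + 703817)) - 2965380 = (((3 + 907/(-521)) - 342/83) + (-1115710 + 703817)) - 2965380 = (((3 + 907*(-1/521)) - 342*1/83) - 411893) - 2965380 = (((3 - 907/521) - 342/83) - 411893) - 2965380 = ((656/521 - 342/83) - 411893) - 2965380 = (-123734/43243 - 411893) - 2965380 = -17811612733/43243 - 2965380 = -146043540073/43243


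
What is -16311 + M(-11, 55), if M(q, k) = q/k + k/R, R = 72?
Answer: -5871757/360 ≈ -16310.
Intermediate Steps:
M(q, k) = k/72 + q/k (M(q, k) = q/k + k/72 = k/72 + q/k)
-16311 + M(-11, 55) = -16311 + ((1/72)*55 - 11/55) = -16311 + (55/72 - 11*1/55) = -16311 + (55/72 - ⅕) = -16311 + 203/360 = -5871757/360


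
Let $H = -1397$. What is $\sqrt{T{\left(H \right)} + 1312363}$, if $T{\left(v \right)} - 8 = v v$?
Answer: $2 \sqrt{815995} \approx 1806.6$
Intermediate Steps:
$T{\left(v \right)} = 8 + v^{2}$ ($T{\left(v \right)} = 8 + v v = 8 + v^{2}$)
$\sqrt{T{\left(H \right)} + 1312363} = \sqrt{\left(8 + \left(-1397\right)^{2}\right) + 1312363} = \sqrt{\left(8 + 1951609\right) + 1312363} = \sqrt{1951617 + 1312363} = \sqrt{3263980} = 2 \sqrt{815995}$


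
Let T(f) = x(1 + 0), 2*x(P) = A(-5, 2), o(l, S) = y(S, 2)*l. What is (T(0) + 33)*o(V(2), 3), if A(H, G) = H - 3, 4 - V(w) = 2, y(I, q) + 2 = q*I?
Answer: 232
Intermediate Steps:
y(I, q) = -2 + I*q (y(I, q) = -2 + q*I = -2 + I*q)
V(w) = 2 (V(w) = 4 - 1*2 = 4 - 2 = 2)
o(l, S) = l*(-2 + 2*S) (o(l, S) = (-2 + S*2)*l = (-2 + 2*S)*l = l*(-2 + 2*S))
A(H, G) = -3 + H
x(P) = -4 (x(P) = (-3 - 5)/2 = (½)*(-8) = -4)
T(f) = -4
(T(0) + 33)*o(V(2), 3) = (-4 + 33)*(2*2*(-1 + 3)) = 29*(2*2*2) = 29*8 = 232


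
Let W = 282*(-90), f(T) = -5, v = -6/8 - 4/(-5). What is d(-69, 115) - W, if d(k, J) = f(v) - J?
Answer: 25260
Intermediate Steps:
v = 1/20 (v = -6*1/8 - 4*(-1/5) = -3/4 + 4/5 = 1/20 ≈ 0.050000)
d(k, J) = -5 - J
W = -25380
d(-69, 115) - W = (-5 - 1*115) - 1*(-25380) = (-5 - 115) + 25380 = -120 + 25380 = 25260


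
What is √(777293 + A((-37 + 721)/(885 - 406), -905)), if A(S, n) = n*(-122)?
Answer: √887703 ≈ 942.18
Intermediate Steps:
A(S, n) = -122*n
√(777293 + A((-37 + 721)/(885 - 406), -905)) = √(777293 - 122*(-905)) = √(777293 + 110410) = √887703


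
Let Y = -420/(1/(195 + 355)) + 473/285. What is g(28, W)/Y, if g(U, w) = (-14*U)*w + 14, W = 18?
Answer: 2006970/65834527 ≈ 0.030485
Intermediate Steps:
g(U, w) = 14 - 14*U*w (g(U, w) = -14*U*w + 14 = 14 - 14*U*w)
Y = -65834527/285 (Y = -420/(1/550) + 473*(1/285) = -420/1/550 + 473/285 = -420*550 + 473/285 = -231000 + 473/285 = -65834527/285 ≈ -2.3100e+5)
g(28, W)/Y = (14 - 14*28*18)/(-65834527/285) = (14 - 7056)*(-285/65834527) = -7042*(-285/65834527) = 2006970/65834527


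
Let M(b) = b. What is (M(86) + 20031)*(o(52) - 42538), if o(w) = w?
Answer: -854690862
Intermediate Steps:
(M(86) + 20031)*(o(52) - 42538) = (86 + 20031)*(52 - 42538) = 20117*(-42486) = -854690862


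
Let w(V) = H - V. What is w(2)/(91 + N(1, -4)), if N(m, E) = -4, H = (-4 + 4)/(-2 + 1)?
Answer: -2/87 ≈ -0.022988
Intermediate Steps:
H = 0 (H = 0/(-1) = 0*(-1) = 0)
w(V) = -V (w(V) = 0 - V = -V)
w(2)/(91 + N(1, -4)) = (-1*2)/(91 - 4) = -2/87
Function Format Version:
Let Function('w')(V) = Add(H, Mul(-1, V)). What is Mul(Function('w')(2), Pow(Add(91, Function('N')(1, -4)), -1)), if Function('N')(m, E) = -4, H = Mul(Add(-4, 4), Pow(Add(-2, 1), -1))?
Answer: Rational(-2, 87) ≈ -0.022988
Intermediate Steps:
H = 0 (H = Mul(0, Pow(-1, -1)) = Mul(0, -1) = 0)
Function('w')(V) = Mul(-1, V) (Function('w')(V) = Add(0, Mul(-1, V)) = Mul(-1, V))
Mul(Function('w')(2), Pow(Add(91, Function('N')(1, -4)), -1)) = Mul(Mul(-1, 2), Pow(Add(91, -4), -1)) = Mul(-2, Pow(87, -1)) = Mul(-2, Rational(1, 87)) = Rational(-2, 87)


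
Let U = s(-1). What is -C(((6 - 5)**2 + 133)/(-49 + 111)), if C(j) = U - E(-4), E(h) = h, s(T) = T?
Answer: -3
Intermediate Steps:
U = -1
C(j) = 3 (C(j) = -1 - 1*(-4) = -1 + 4 = 3)
-C(((6 - 5)**2 + 133)/(-49 + 111)) = -1*3 = -3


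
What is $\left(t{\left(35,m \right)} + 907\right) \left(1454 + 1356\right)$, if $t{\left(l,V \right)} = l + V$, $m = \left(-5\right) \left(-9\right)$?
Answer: $2773470$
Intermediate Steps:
$m = 45$
$t{\left(l,V \right)} = V + l$
$\left(t{\left(35,m \right)} + 907\right) \left(1454 + 1356\right) = \left(\left(45 + 35\right) + 907\right) \left(1454 + 1356\right) = \left(80 + 907\right) 2810 = 987 \cdot 2810 = 2773470$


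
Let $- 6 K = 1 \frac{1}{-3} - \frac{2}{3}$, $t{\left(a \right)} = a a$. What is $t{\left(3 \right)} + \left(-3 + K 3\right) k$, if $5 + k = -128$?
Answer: $\frac{683}{2} \approx 341.5$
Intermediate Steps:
$k = -133$ ($k = -5 - 128 = -133$)
$t{\left(a \right)} = a^{2}$
$K = \frac{1}{6}$ ($K = - \frac{1 \frac{1}{-3} - \frac{2}{3}}{6} = - \frac{1 \left(- \frac{1}{3}\right) - \frac{2}{3}}{6} = - \frac{- \frac{1}{3} - \frac{2}{3}}{6} = \left(- \frac{1}{6}\right) \left(-1\right) = \frac{1}{6} \approx 0.16667$)
$t{\left(3 \right)} + \left(-3 + K 3\right) k = 3^{2} + \left(-3 + \frac{1}{6} \cdot 3\right) \left(-133\right) = 9 + \left(-3 + \frac{1}{2}\right) \left(-133\right) = 9 - - \frac{665}{2} = 9 + \frac{665}{2} = \frac{683}{2}$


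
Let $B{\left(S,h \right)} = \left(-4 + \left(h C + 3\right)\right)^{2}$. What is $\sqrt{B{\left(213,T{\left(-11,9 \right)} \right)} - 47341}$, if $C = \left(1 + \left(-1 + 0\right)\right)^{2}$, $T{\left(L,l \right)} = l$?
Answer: $6 i \sqrt{1315} \approx 217.58 i$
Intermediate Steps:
$C = 0$ ($C = \left(1 - 1\right)^{2} = 0^{2} = 0$)
$B{\left(S,h \right)} = 1$ ($B{\left(S,h \right)} = \left(-4 + \left(h 0 + 3\right)\right)^{2} = \left(-4 + \left(0 + 3\right)\right)^{2} = \left(-4 + 3\right)^{2} = \left(-1\right)^{2} = 1$)
$\sqrt{B{\left(213,T{\left(-11,9 \right)} \right)} - 47341} = \sqrt{1 - 47341} = \sqrt{-47340} = 6 i \sqrt{1315}$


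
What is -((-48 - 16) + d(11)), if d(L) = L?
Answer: 53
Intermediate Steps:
-((-48 - 16) + d(11)) = -((-48 - 16) + 11) = -(-64 + 11) = -1*(-53) = 53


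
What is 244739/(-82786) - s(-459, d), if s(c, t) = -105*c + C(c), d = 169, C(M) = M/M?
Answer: -362745345/7526 ≈ -48199.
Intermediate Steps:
C(M) = 1
s(c, t) = 1 - 105*c (s(c, t) = -105*c + 1 = 1 - 105*c)
244739/(-82786) - s(-459, d) = 244739/(-82786) - (1 - 105*(-459)) = 244739*(-1/82786) - (1 + 48195) = -22249/7526 - 1*48196 = -22249/7526 - 48196 = -362745345/7526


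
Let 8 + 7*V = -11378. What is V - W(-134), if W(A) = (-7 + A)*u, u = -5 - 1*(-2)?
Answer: -14347/7 ≈ -2049.6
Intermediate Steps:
V = -11386/7 (V = -8/7 + (⅐)*(-11378) = -8/7 - 11378/7 = -11386/7 ≈ -1626.6)
u = -3 (u = -5 + 2 = -3)
W(A) = 21 - 3*A (W(A) = (-7 + A)*(-3) = 21 - 3*A)
V - W(-134) = -11386/7 - (21 - 3*(-134)) = -11386/7 - (21 + 402) = -11386/7 - 1*423 = -11386/7 - 423 = -14347/7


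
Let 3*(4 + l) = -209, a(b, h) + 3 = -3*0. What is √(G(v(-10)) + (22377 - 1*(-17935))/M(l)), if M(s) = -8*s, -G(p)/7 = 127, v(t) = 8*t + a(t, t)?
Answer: 2*I*√10019698/221 ≈ 28.646*I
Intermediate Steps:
a(b, h) = -3 (a(b, h) = -3 - 3*0 = -3 + 0 = -3)
v(t) = -3 + 8*t (v(t) = 8*t - 3 = -3 + 8*t)
G(p) = -889 (G(p) = -7*127 = -889)
l = -221/3 (l = -4 + (⅓)*(-209) = -4 - 209/3 = -221/3 ≈ -73.667)
√(G(v(-10)) + (22377 - 1*(-17935))/M(l)) = √(-889 + (22377 - 1*(-17935))/((-8*(-221/3)))) = √(-889 + (22377 + 17935)/(1768/3)) = √(-889 + 40312*(3/1768)) = √(-889 + 15117/221) = √(-181352/221) = 2*I*√10019698/221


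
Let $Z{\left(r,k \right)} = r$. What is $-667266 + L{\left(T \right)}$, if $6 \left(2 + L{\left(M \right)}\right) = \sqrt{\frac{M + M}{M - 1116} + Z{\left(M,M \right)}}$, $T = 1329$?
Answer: $-667268 + \frac{\sqrt{6762395}}{426} \approx -6.6726 \cdot 10^{5}$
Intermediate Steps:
$L{\left(M \right)} = -2 + \frac{\sqrt{M + \frac{2 M}{-1116 + M}}}{6}$ ($L{\left(M \right)} = -2 + \frac{\sqrt{\frac{M + M}{M - 1116} + M}}{6} = -2 + \frac{\sqrt{\frac{2 M}{-1116 + M} + M}}{6} = -2 + \frac{\sqrt{M + \frac{2 M}{-1116 + M}}}{6}$)
$-667266 + L{\left(T \right)} = -667266 - \left(2 - \frac{\sqrt{\frac{1329 \left(-1114 + 1329\right)}{-1116 + 1329}}}{6}\right) = -667266 - \left(2 - \frac{\sqrt{1329 \cdot \frac{1}{213} \cdot 215}}{6}\right) = -667266 - \left(2 - \frac{\sqrt{\frac{95245}{71}}}{6}\right) = -667266 - \left(2 - \frac{\frac{1}{71} \sqrt{6762395}}{6}\right) = -667266 - \left(2 - \frac{\sqrt{6762395}}{426}\right) = -667268 + \frac{\sqrt{6762395}}{426}$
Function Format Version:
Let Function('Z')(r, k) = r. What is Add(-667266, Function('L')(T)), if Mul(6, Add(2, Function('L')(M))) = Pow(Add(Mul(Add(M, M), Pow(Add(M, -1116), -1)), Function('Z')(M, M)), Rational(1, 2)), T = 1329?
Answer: Add(-667268, Mul(Rational(1, 426), Pow(6762395, Rational(1, 2)))) ≈ -6.6726e+5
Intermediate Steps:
Function('L')(M) = Add(-2, Mul(Rational(1, 6), Pow(Add(M, Mul(2, M, Pow(Add(-1116, M), -1))), Rational(1, 2)))) (Function('L')(M) = Add(-2, Mul(Rational(1, 6), Pow(Add(Mul(Add(M, M), Pow(Add(M, -1116), -1)), M), Rational(1, 2)))) = Add(-2, Mul(Rational(1, 6), Pow(Add(Mul(Mul(2, M), Pow(Add(-1116, M), -1)), M), Rational(1, 2)))) = Add(-2, Mul(Rational(1, 6), Pow(Add(Mul(2, M, Pow(Add(-1116, M), -1)), M), Rational(1, 2)))) = Add(-2, Mul(Rational(1, 6), Pow(Add(M, Mul(2, M, Pow(Add(-1116, M), -1))), Rational(1, 2)))))
Add(-667266, Function('L')(T)) = Add(-667266, Add(-2, Mul(Rational(1, 6), Pow(Mul(1329, Pow(Add(-1116, 1329), -1), Add(-1114, 1329)), Rational(1, 2))))) = Add(-667266, Add(-2, Mul(Rational(1, 6), Pow(Mul(1329, Pow(213, -1), 215), Rational(1, 2))))) = Add(-667266, Add(-2, Mul(Rational(1, 6), Pow(Mul(1329, Rational(1, 213), 215), Rational(1, 2))))) = Add(-667266, Add(-2, Mul(Rational(1, 6), Pow(Rational(95245, 71), Rational(1, 2))))) = Add(-667266, Add(-2, Mul(Rational(1, 6), Mul(Rational(1, 71), Pow(6762395, Rational(1, 2)))))) = Add(-667266, Add(-2, Mul(Rational(1, 426), Pow(6762395, Rational(1, 2))))) = Add(-667268, Mul(Rational(1, 426), Pow(6762395, Rational(1, 2))))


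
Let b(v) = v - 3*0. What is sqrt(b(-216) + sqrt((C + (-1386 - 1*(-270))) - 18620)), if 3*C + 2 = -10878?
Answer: sqrt(-1944 + 6*I*sqrt(52566))/3 ≈ 4.93 + 15.502*I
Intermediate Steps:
C = -10880/3 (C = -2/3 + (1/3)*(-10878) = -2/3 - 3626 = -10880/3 ≈ -3626.7)
b(v) = v (b(v) = v + 0 = v)
sqrt(b(-216) + sqrt((C + (-1386 - 1*(-270))) - 18620)) = sqrt(-216 + sqrt((-10880/3 + (-1386 - 1*(-270))) - 18620)) = sqrt(-216 + sqrt((-10880/3 + (-1386 + 270)) - 18620)) = sqrt(-216 + sqrt((-10880/3 - 1116) - 18620)) = sqrt(-216 + sqrt(-14228/3 - 18620)) = sqrt(-216 + sqrt(-70088/3)) = sqrt(-216 + 2*I*sqrt(52566)/3)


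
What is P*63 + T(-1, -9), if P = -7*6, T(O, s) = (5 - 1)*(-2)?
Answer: -2654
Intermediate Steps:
T(O, s) = -8 (T(O, s) = 4*(-2) = -8)
P = -42
P*63 + T(-1, -9) = -42*63 - 8 = -2646 - 8 = -2654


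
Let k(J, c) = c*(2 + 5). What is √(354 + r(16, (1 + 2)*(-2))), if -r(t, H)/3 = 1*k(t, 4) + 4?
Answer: √258 ≈ 16.062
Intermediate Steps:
k(J, c) = 7*c (k(J, c) = c*7 = 7*c)
r(t, H) = -96 (r(t, H) = -3*(1*(7*4) + 4) = -3*(1*28 + 4) = -3*(28 + 4) = -3*32 = -96)
√(354 + r(16, (1 + 2)*(-2))) = √(354 - 96) = √258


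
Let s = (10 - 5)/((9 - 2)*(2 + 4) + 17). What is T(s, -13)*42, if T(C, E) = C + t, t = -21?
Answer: -51828/59 ≈ -878.44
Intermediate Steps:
s = 5/59 (s = 5/(7*6 + 17) = 5/(42 + 17) = 5/59 ≈ 0.084746)
T(C, E) = -21 + C (T(C, E) = C - 21 = -21 + C)
T(s, -13)*42 = (-21 + 5/59)*42 = -1234/59*42 = -51828/59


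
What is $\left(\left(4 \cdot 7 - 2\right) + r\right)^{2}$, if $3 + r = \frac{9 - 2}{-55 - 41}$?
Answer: $\frac{4844401}{9216} \approx 525.65$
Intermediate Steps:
$r = - \frac{295}{96}$ ($r = -3 + \frac{9 - 2}{-55 - 41} = -3 + \frac{7}{-96} = -3 + 7 \left(- \frac{1}{96}\right) = -3 - \frac{7}{96} = - \frac{295}{96} \approx -3.0729$)
$\left(\left(4 \cdot 7 - 2\right) + r\right)^{2} = \left(\left(4 \cdot 7 - 2\right) - \frac{295}{96}\right)^{2} = \left(\left(28 - 2\right) - \frac{295}{96}\right)^{2} = \left(26 - \frac{295}{96}\right)^{2} = \left(\frac{2201}{96}\right)^{2} = \frac{4844401}{9216}$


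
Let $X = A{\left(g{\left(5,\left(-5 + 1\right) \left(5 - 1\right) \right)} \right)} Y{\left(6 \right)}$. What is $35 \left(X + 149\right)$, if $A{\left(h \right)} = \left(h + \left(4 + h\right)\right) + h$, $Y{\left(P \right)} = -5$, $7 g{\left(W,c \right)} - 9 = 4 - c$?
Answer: $2340$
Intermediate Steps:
$g{\left(W,c \right)} = \frac{13}{7} - \frac{c}{7}$ ($g{\left(W,c \right)} = \frac{9}{7} + \frac{4 - c}{7} = \frac{9}{7} - \left(- \frac{4}{7} + \frac{c}{7}\right) = \frac{13}{7} - \frac{c}{7}$)
$A{\left(h \right)} = 4 + 3 h$ ($A{\left(h \right)} = \left(4 + 2 h\right) + h = 4 + 3 h$)
$X = - \frac{575}{7}$ ($X = \left(4 + 3 \left(\frac{13}{7} - \frac{\left(-5 + 1\right) \left(5 - 1\right)}{7}\right)\right) \left(-5\right) = \left(4 + 3 \left(\frac{13}{7} - \frac{\left(-4\right) 4}{7}\right)\right) \left(-5\right) = \left(4 + 3 \left(\frac{13}{7} - - \frac{16}{7}\right)\right) \left(-5\right) = \left(4 + 3 \left(\frac{13}{7} + \frac{16}{7}\right)\right) \left(-5\right) = \left(4 + 3 \cdot \frac{29}{7}\right) \left(-5\right) = \left(4 + \frac{87}{7}\right) \left(-5\right) = \frac{115}{7} \left(-5\right) = - \frac{575}{7} \approx -82.143$)
$35 \left(X + 149\right) = 35 \left(- \frac{575}{7} + 149\right) = 35 \cdot \frac{468}{7} = 2340$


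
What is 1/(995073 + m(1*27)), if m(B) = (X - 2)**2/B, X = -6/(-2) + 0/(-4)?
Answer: 27/26866972 ≈ 1.0050e-6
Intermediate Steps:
X = 3 (X = -6*(-1/2) + 0*(-1/4) = 3 + 0 = 3)
m(B) = 1/B (m(B) = (3 - 2)**2/B = 1**2/B = 1/B)
1/(995073 + m(1*27)) = 1/(995073 + 1/(1*27)) = 1/(995073 + 1/27) = 1/(26866972/27) = 27/26866972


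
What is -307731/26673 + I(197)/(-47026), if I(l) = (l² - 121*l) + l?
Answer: -708379083/59729738 ≈ -11.860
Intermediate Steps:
I(l) = l² - 120*l
-307731/26673 + I(197)/(-47026) = -307731/26673 + (197*(-120 + 197))/(-47026) = -307731*1/26673 + (197*77)*(-1/47026) = -102577/8891 + 15169*(-1/47026) = -102577/8891 - 2167/6718 = -708379083/59729738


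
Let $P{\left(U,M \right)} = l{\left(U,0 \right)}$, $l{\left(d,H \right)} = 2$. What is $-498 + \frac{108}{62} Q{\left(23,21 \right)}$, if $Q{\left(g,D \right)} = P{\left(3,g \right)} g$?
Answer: $- \frac{12954}{31} \approx -417.87$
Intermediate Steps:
$P{\left(U,M \right)} = 2$
$Q{\left(g,D \right)} = 2 g$
$-498 + \frac{108}{62} Q{\left(23,21 \right)} = -498 + \frac{108}{62} \cdot 2 \cdot 23 = -498 + 108 \cdot \frac{1}{62} \cdot 46 = -498 + \frac{54}{31} \cdot 46 = -498 + \frac{2484}{31} = - \frac{12954}{31}$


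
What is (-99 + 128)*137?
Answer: 3973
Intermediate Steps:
(-99 + 128)*137 = 29*137 = 3973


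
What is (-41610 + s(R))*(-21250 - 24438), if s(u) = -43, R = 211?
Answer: 1903042264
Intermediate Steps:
(-41610 + s(R))*(-21250 - 24438) = (-41610 - 43)*(-21250 - 24438) = -41653*(-45688) = 1903042264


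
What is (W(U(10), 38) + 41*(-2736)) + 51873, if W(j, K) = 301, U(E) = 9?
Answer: -60002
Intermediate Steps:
(W(U(10), 38) + 41*(-2736)) + 51873 = (301 + 41*(-2736)) + 51873 = (301 - 112176) + 51873 = -111875 + 51873 = -60002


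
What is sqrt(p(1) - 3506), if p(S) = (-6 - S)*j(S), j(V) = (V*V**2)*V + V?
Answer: 8*I*sqrt(55) ≈ 59.33*I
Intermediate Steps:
j(V) = V + V**4 (j(V) = V**3*V + V = V**4 + V = V + V**4)
p(S) = (-6 - S)*(S + S**4)
sqrt(p(1) - 3506) = sqrt(-1*1*(1 + 1**3)*(6 + 1) - 3506) = sqrt(-1*1*(1 + 1)*7 - 3506) = sqrt(-1*1*2*7 - 3506) = sqrt(-14 - 3506) = sqrt(-3520) = 8*I*sqrt(55)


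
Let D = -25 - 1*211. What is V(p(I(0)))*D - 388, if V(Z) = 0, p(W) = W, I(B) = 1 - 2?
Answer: -388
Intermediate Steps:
I(B) = -1
D = -236 (D = -25 - 211 = -236)
V(p(I(0)))*D - 388 = 0*(-236) - 388 = 0 - 388 = -388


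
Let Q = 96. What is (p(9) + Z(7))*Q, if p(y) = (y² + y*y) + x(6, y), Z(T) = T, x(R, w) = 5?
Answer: 16704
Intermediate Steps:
p(y) = 5 + 2*y² (p(y) = (y² + y*y) + 5 = (y² + y²) + 5 = 2*y² + 5 = 5 + 2*y²)
(p(9) + Z(7))*Q = ((5 + 2*9²) + 7)*96 = ((5 + 2*81) + 7)*96 = ((5 + 162) + 7)*96 = (167 + 7)*96 = 174*96 = 16704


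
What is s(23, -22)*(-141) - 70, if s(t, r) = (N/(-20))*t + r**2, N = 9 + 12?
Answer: -1298177/20 ≈ -64909.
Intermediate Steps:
N = 21
s(t, r) = r**2 - 21*t/20 (s(t, r) = (21/(-20))*t + r**2 = (21*(-1/20))*t + r**2 = -21*t/20 + r**2 = r**2 - 21*t/20)
s(23, -22)*(-141) - 70 = ((-22)**2 - 21/20*23)*(-141) - 70 = (484 - 483/20)*(-141) - 70 = (9197/20)*(-141) - 70 = -1296777/20 - 70 = -1298177/20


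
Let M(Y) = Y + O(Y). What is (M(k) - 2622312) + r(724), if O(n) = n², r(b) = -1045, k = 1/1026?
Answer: -2761544952305/1052676 ≈ -2.6234e+6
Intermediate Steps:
k = 1/1026 ≈ 0.00097466
M(Y) = Y + Y²
(M(k) - 2622312) + r(724) = ((1 + 1/1026)/1026 - 2622312) - 1045 = ((1/1026)*(1027/1026) - 2622312) - 1045 = (1027/1052676 - 2622312) - 1045 = -2760444905885/1052676 - 1045 = -2761544952305/1052676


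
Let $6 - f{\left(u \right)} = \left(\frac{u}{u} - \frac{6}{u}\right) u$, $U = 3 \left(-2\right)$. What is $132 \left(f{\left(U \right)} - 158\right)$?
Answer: $-18480$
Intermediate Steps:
$U = -6$
$f{\left(u \right)} = 6 - u \left(1 - \frac{6}{u}\right)$ ($f{\left(u \right)} = 6 - \left(\frac{u}{u} - \frac{6}{u}\right) u = 6 - \left(1 - \frac{6}{u}\right) u = 6 - u \left(1 - \frac{6}{u}\right)$)
$132 \left(f{\left(U \right)} - 158\right) = 132 \left(\left(12 - -6\right) - 158\right) = 132 \left(\left(12 + 6\right) - 158\right) = 132 \left(18 - 158\right) = 132 \left(-140\right) = -18480$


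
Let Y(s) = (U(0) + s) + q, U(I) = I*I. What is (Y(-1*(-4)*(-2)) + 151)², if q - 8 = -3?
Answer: 21904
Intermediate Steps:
U(I) = I²
q = 5 (q = 8 - 3 = 5)
Y(s) = 5 + s (Y(s) = (0² + s) + 5 = (0 + s) + 5 = s + 5 = 5 + s)
(Y(-1*(-4)*(-2)) + 151)² = ((5 - 1*(-4)*(-2)) + 151)² = ((5 + 4*(-2)) + 151)² = ((5 - 8) + 151)² = (-3 + 151)² = 148² = 21904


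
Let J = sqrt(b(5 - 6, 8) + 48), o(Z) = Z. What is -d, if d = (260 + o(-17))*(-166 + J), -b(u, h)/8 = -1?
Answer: 40338 - 486*sqrt(14) ≈ 38520.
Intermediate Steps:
b(u, h) = 8 (b(u, h) = -8*(-1) = 8)
J = 2*sqrt(14) (J = sqrt(8 + 48) = sqrt(56) = 2*sqrt(14) ≈ 7.4833)
d = -40338 + 486*sqrt(14) (d = (260 - 17)*(-166 + 2*sqrt(14)) = 243*(-166 + 2*sqrt(14)) = -40338 + 486*sqrt(14) ≈ -38520.)
-d = -(-40338 + 486*sqrt(14)) = 40338 - 486*sqrt(14)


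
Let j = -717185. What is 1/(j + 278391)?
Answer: -1/438794 ≈ -2.2790e-6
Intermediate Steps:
1/(j + 278391) = 1/(-717185 + 278391) = 1/(-438794) = -1/438794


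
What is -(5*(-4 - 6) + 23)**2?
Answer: -729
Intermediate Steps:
-(5*(-4 - 6) + 23)**2 = -(5*(-10) + 23)**2 = -(-50 + 23)**2 = -1*(-27)**2 = -1*729 = -729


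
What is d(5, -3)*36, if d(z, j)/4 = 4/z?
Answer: 576/5 ≈ 115.20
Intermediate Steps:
d(z, j) = 16/z (d(z, j) = 4*(4/z) = 16/z)
d(5, -3)*36 = (16/5)*36 = 576/5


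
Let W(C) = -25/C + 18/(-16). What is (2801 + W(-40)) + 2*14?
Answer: 5657/2 ≈ 2828.5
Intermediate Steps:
W(C) = -9/8 - 25/C (W(C) = -25/C + 18*(-1/16) = -25/C - 9/8 = -9/8 - 25/C)
(2801 + W(-40)) + 2*14 = (2801 + (-9/8 - 25/(-40))) + 2*14 = (2801 + (-9/8 - 25*(-1/40))) + 28 = (2801 + (-9/8 + 5/8)) + 28 = (2801 - ½) + 28 = 5601/2 + 28 = 5657/2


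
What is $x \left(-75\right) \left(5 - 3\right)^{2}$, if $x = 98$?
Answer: $-29400$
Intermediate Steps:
$x \left(-75\right) \left(5 - 3\right)^{2} = 98 \left(-75\right) \left(5 - 3\right)^{2} = - 7350 \cdot 2^{2} = \left(-7350\right) 4 = -29400$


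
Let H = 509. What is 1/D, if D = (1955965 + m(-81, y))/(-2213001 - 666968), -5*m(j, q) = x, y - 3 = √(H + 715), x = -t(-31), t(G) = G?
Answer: -14399845/9779794 ≈ -1.4724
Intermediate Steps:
x = 31 (x = -1*(-31) = 31)
y = 3 + 6*√34 (y = 3 + √(509 + 715) = 3 + √1224 = 3 + 6*√34 ≈ 37.986)
m(j, q) = -31/5 (m(j, q) = -⅕*31 = -31/5)
D = -9779794/14399845 (D = (1955965 - 31/5)/(-2213001 - 666968) = (9779794/5)/(-2879969) = (9779794/5)*(-1/2879969) = -9779794/14399845 ≈ -0.67916)
1/D = 1/(-9779794/14399845) = -14399845/9779794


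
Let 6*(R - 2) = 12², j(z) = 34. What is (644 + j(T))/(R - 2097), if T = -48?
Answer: -678/2071 ≈ -0.32738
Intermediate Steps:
R = 26 (R = 2 + (⅙)*12² = 2 + (⅙)*144 = 2 + 24 = 26)
(644 + j(T))/(R - 2097) = (644 + 34)/(26 - 2097) = 678/(-2071) = 678*(-1/2071) = -678/2071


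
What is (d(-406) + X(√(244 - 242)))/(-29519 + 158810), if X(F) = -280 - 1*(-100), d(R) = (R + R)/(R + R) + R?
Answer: -195/43097 ≈ -0.0045247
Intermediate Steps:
d(R) = 1 + R (d(R) = (2*R)/((2*R)) + R = (2*R)*(1/(2*R)) + R = 1 + R)
X(F) = -180 (X(F) = -280 + 100 = -180)
(d(-406) + X(√(244 - 242)))/(-29519 + 158810) = ((1 - 406) - 180)/(-29519 + 158810) = (-405 - 180)/129291 = -585*1/129291 = -195/43097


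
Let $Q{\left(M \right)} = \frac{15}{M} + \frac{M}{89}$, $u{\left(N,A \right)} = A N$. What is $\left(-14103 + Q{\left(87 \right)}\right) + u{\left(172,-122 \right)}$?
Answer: $- \frac{90556579}{2581} \approx -35086.0$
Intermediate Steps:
$Q{\left(M \right)} = \frac{15}{M} + \frac{M}{89}$ ($Q{\left(M \right)} = \frac{15}{M} + M \frac{1}{89} = \frac{15}{M} + \frac{M}{89}$)
$\left(-14103 + Q{\left(87 \right)}\right) + u{\left(172,-122 \right)} = \left(-14103 + \left(\frac{15}{87} + \frac{1}{89} \cdot 87\right)\right) - 20984 = \left(-14103 + \left(15 \cdot \frac{1}{87} + \frac{87}{89}\right)\right) - 20984 = \left(-14103 + \left(\frac{5}{29} + \frac{87}{89}\right)\right) - 20984 = \left(-14103 + \frac{2968}{2581}\right) - 20984 = - \frac{36396875}{2581} - 20984 = - \frac{90556579}{2581}$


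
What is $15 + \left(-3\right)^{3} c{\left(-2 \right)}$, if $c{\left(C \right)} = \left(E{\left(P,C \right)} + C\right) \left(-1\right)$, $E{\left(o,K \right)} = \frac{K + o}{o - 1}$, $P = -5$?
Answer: $- \frac{15}{2} \approx -7.5$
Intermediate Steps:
$E{\left(o,K \right)} = \frac{K + o}{-1 + o}$
$c{\left(C \right)} = - \frac{5}{6} - \frac{5 C}{6}$ ($c{\left(C \right)} = \left(\frac{C - 5}{-1 - 5} + C\right) \left(-1\right) = \left(\frac{-5 + C}{-6} + C\right) \left(-1\right) = \left(- \frac{-5 + C}{6} + C\right) \left(-1\right) = \left(\left(\frac{5}{6} - \frac{C}{6}\right) + C\right) \left(-1\right) = \left(\frac{5}{6} + \frac{5 C}{6}\right) \left(-1\right) = - \frac{5}{6} - \frac{5 C}{6}$)
$15 + \left(-3\right)^{3} c{\left(-2 \right)} = 15 + \left(-3\right)^{3} \left(- \frac{5}{6} - - \frac{5}{3}\right) = 15 - 27 \left(- \frac{5}{6} + \frac{5}{3}\right) = 15 - \frac{45}{2} = - \frac{15}{2}$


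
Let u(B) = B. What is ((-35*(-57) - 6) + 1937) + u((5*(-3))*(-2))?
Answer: 3956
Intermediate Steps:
((-35*(-57) - 6) + 1937) + u((5*(-3))*(-2)) = ((-35*(-57) - 6) + 1937) + (5*(-3))*(-2) = ((1995 - 6) + 1937) - 15*(-2) = (1989 + 1937) + 30 = 3926 + 30 = 3956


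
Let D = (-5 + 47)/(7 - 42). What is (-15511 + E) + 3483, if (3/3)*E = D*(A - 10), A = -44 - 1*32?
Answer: -59624/5 ≈ -11925.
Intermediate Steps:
D = -6/5 (D = 42/(-35) = 42*(-1/35) = -6/5 ≈ -1.2000)
A = -76 (A = -44 - 32 = -76)
E = 516/5 (E = -6*(-76 - 10)/5 = -6/5*(-86) = 516/5 ≈ 103.20)
(-15511 + E) + 3483 = (-15511 + 516/5) + 3483 = -77039/5 + 3483 = -59624/5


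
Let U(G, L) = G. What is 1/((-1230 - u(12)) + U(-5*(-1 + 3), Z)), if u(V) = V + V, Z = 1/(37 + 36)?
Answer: -1/1264 ≈ -0.00079114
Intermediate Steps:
Z = 1/73 ≈ 0.013699
u(V) = 2*V
1/((-1230 - u(12)) + U(-5*(-1 + 3), Z)) = 1/((-1230 - 2*12) - 5*(-1 + 3)) = 1/((-1230 - 1*24) - 5*2) = 1/((-1230 - 24) - 10) = 1/(-1254 - 10) = 1/(-1264) = -1/1264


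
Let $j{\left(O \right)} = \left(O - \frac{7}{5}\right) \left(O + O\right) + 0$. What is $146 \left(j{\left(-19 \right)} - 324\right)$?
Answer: $\frac{329376}{5} \approx 65875.0$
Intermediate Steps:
$j{\left(O \right)} = 2 O \left(- \frac{7}{5} + O\right)$ ($j{\left(O \right)} = \left(O - \frac{7}{5}\right) 2 O + 0 = \left(- \frac{7}{5} + O\right) 2 O + 0 = 2 O \left(- \frac{7}{5} + O\right) + 0 = 2 O \left(- \frac{7}{5} + O\right)$)
$146 \left(j{\left(-19 \right)} - 324\right) = 146 \left(\frac{2}{5} \left(-19\right) \left(-7 + 5 \left(-19\right)\right) - 324\right) = 146 \left(\frac{2}{5} \left(-19\right) \left(-7 - 95\right) - 324\right) = 146 \left(\frac{2}{5} \left(-19\right) \left(-102\right) - 324\right) = 146 \left(\frac{3876}{5} - 324\right) = 146 \cdot \frac{2256}{5} = \frac{329376}{5}$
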